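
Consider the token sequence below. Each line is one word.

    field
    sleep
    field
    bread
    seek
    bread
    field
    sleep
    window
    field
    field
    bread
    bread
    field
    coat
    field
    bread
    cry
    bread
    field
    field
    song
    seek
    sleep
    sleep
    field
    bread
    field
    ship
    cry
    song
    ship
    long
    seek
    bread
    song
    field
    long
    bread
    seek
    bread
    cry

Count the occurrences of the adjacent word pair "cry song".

Scanning the 41 overlapping bigram windows for "cry song":
  position 30–31: cry song

1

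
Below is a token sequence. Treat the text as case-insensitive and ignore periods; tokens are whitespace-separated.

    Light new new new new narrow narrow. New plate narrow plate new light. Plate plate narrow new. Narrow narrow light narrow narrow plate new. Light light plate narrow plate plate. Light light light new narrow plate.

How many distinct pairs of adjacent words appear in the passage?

36 tokens → 35 bigram windows in total.
Repeated bigrams (each contributes count−1 duplicates):
  narrow plate: 4
  light light: 3
  narrow narrow: 3
  new narrow: 3
  new new: 3
  plate narrow: 3
  light new: 2
  light plate: 2
  … (4 more repeated)
19 duplicate windows → 35 − 19 = 16 distinct.

16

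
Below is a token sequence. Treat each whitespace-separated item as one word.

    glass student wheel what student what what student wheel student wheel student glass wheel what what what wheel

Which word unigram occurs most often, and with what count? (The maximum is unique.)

Unigram frequencies (highest first):
  what: 6
  student: 5
  wheel: 5
  glass: 2

"what", 6 times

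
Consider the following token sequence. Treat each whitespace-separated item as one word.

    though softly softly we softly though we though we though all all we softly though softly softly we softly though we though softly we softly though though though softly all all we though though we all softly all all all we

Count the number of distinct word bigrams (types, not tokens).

41 tokens → 40 bigram windows in total.
Repeated bigrams (each contributes count−1 duplicates):
  all all: 4
  softly though: 4
  though softly: 4
  though we: 4
  we softly: 4
  we though: 4
  all we: 3
  softly we: 3
  … (3 more repeated)
26 duplicate windows → 40 − 26 = 14 distinct.

14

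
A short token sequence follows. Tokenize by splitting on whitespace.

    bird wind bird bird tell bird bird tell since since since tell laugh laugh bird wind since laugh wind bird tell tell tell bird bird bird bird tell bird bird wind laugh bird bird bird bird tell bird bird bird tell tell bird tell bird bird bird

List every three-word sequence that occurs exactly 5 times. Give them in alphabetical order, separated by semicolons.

Trigram counts meeting the condition (exactly 5 times):
  bird bird tell: 5
  tell bird bird: 5

bird bird tell; tell bird bird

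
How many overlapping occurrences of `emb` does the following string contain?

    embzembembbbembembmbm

Sliding a length-3 window over the 21 characters (19 positions):
  position 1–3: emb
  position 5–7: emb
  position 8–10: emb
  position 13–15: emb
  position 16–18: emb

5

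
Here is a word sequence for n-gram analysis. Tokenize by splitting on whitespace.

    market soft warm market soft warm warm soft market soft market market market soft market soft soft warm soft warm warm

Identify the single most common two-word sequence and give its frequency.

"market soft", 5 times

Bigram frequencies (highest first):
  market soft: 5
  soft warm: 4
  soft market: 3
  warm warm: 2
  warm soft: 2
  market market: 2
  … (2 more, each ≤ 1)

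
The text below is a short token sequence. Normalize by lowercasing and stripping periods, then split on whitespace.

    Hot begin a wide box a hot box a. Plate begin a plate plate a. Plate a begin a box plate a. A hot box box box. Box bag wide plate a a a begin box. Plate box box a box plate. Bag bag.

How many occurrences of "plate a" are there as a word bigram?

Scanning the 43 overlapping bigram windows for "plate a":
  position 14–15: plate a
  position 16–17: plate a
  position 21–22: plate a
  position 31–32: plate a

4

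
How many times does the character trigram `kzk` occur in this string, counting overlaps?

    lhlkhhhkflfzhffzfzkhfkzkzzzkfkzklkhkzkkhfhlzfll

3

Sliding a length-3 window over the 47 characters (45 positions):
  position 22–24: kzk
  position 30–32: kzk
  position 36–38: kzk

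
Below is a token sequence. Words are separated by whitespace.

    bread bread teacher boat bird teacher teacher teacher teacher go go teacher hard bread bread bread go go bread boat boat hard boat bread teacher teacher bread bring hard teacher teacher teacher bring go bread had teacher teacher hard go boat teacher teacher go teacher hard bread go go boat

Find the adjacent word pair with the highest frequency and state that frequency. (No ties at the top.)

"teacher teacher", 8 times

Bigram frequencies (highest first):
  teacher teacher: 8
  bread bread: 3
  go go: 3
  teacher hard: 3
  bread teacher: 2
  teacher go: 2
  … (23 more, each ≤ 2)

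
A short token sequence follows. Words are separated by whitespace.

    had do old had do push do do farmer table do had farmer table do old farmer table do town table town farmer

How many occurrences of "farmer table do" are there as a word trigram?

3

Scanning the 21 overlapping trigram windows for "farmer table do":
  position 9–11: farmer table do
  position 13–15: farmer table do
  position 17–19: farmer table do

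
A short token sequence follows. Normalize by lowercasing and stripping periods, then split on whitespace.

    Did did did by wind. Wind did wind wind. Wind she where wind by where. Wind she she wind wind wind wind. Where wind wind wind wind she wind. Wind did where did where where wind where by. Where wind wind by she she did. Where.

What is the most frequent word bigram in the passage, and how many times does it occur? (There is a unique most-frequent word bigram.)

"wind wind", 11 times

Bigram frequencies (highest first):
  wind wind: 11
  where wind: 5
  wind she: 3
  did where: 3
  did did: 2
  wind did: 2
  … (14 more, each ≤ 2)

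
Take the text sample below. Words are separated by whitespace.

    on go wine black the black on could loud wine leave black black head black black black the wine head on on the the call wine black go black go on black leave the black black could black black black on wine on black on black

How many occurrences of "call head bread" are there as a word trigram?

Scanning the 44 overlapping trigram windows for "call head bread":
  (none found)

0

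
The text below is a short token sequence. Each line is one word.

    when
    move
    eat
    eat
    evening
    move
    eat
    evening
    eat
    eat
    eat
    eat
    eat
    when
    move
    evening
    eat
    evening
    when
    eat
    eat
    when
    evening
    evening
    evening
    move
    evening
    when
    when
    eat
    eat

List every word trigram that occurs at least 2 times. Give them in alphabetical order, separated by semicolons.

Trigram counts meeting the condition (at least 2 times):
  eat eat eat: 3
  eat eat when: 2
  when eat eat: 2

eat eat eat; eat eat when; when eat eat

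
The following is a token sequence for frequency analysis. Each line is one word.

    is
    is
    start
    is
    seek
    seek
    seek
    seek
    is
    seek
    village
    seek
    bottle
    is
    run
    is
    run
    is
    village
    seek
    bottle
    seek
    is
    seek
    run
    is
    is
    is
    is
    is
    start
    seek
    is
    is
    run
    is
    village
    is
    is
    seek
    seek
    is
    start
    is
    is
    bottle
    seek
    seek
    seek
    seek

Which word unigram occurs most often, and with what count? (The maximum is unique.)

Unigram frequencies (highest first):
  is: 21
  seek: 16
  run: 4
  start: 3
  village: 3
  bottle: 3

"is", 21 times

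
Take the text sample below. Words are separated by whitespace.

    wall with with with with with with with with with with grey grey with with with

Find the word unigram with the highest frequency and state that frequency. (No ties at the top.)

"with", 13 times

Unigram frequencies (highest first):
  with: 13
  grey: 2
  wall: 1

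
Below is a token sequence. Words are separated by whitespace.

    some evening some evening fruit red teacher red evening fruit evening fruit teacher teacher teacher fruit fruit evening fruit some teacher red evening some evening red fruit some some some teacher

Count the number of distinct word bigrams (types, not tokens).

17

31 tokens → 30 bigram windows in total.
Repeated bigrams (each contributes count−1 duplicates):
  evening fruit: 4
  some evening: 3
  evening some: 2
  fruit evening: 2
  fruit some: 2
  red evening: 2
  some some: 2
  some teacher: 2
  … (2 more repeated)
13 duplicate windows → 30 − 13 = 17 distinct.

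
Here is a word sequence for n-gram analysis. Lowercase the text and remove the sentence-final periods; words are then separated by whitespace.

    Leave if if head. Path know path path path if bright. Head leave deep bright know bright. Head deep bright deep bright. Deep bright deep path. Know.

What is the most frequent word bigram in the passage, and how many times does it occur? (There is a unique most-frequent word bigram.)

Bigram frequencies (highest first):
  deep bright: 4
  bright deep: 3
  path know: 2
  path path: 2
  bright head: 2
  leave if: 1
  … (12 more, each ≤ 1)

"deep bright", 4 times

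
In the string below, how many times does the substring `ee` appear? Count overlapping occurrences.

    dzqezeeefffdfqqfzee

3

Sliding a length-2 window over the 19 characters (18 positions):
  position 6–7: ee
  position 7–8: ee
  position 18–19: ee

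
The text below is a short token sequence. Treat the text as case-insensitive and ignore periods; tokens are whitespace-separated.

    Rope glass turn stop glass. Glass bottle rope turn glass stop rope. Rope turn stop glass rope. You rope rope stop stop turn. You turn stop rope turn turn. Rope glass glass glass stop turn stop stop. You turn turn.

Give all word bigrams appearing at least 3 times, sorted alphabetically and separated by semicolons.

glass glass; rope turn; turn stop

Bigram counts meeting the condition (at least 3 times):
  glass glass: 3
  rope turn: 3
  turn stop: 4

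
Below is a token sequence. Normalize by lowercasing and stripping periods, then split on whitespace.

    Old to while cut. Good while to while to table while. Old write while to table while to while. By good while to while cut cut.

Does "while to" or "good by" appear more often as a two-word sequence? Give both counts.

"while to": 5 occurrences
"good by": 0 occurrences

"while to" (5 vs 0)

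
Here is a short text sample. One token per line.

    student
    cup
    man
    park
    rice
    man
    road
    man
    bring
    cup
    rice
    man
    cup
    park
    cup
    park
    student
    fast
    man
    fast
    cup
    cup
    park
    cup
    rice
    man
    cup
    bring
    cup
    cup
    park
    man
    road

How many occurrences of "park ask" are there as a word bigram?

Scanning the 32 overlapping bigram windows for "park ask":
  (none found)

0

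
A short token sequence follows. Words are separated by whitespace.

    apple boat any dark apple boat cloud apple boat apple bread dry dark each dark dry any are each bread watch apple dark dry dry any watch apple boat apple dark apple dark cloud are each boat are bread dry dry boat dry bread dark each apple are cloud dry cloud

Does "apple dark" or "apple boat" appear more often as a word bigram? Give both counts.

"apple dark": 3 occurrences
"apple boat": 4 occurrences

"apple boat" (4 vs 3)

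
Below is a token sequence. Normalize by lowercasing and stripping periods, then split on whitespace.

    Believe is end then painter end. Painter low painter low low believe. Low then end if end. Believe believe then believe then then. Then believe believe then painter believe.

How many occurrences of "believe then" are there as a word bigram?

3

Scanning the 28 overlapping bigram windows for "believe then":
  position 19–20: believe then
  position 21–22: believe then
  position 26–27: believe then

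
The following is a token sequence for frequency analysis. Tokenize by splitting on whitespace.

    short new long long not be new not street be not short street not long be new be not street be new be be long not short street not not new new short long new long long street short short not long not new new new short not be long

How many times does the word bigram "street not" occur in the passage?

Scanning the 49 overlapping bigram windows for "street not":
  position 13–14: street not
  position 28–29: street not

2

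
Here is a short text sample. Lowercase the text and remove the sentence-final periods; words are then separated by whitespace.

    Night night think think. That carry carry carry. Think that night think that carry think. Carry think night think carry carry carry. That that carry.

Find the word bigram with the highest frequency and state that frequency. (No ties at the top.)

Bigram frequencies (highest first):
  carry carry: 4
  night think: 3
  think that: 3
  that carry: 3
  carry think: 3
  think carry: 2
  … (6 more, each ≤ 1)

"carry carry", 4 times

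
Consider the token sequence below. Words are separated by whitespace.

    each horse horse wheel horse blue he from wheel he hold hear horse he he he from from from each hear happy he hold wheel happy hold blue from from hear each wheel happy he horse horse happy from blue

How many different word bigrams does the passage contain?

40 tokens → 39 bigram windows in total.
Repeated bigrams (each contributes count−1 duplicates):
  from from: 3
  happy he: 2
  he from: 2
  he he: 2
  he hold: 2
  horse horse: 2
  wheel happy: 2
8 duplicate windows → 39 − 8 = 31 distinct.

31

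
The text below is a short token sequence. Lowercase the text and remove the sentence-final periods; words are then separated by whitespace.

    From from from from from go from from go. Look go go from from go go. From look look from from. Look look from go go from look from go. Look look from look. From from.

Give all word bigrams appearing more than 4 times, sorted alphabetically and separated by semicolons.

from from; from go; look from

Bigram counts meeting the condition (more than 4 times):
  from from: 8
  from go: 5
  look from: 5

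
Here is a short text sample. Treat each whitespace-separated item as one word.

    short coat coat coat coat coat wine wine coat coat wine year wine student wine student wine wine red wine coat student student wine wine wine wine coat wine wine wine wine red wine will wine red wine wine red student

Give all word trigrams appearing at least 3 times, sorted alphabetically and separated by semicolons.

Trigram counts meeting the condition (at least 3 times):
  coat coat coat: 3
  wine red wine: 3
  wine wine red: 3
  wine wine wine: 4

coat coat coat; wine red wine; wine wine red; wine wine wine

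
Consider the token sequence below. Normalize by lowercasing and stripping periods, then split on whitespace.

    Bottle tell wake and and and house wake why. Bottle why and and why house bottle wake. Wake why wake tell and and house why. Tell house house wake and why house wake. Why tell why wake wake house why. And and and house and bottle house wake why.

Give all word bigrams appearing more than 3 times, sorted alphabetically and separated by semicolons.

and and; house wake; wake why

Bigram counts meeting the condition (more than 3 times):
  and and: 6
  house wake: 4
  wake why: 4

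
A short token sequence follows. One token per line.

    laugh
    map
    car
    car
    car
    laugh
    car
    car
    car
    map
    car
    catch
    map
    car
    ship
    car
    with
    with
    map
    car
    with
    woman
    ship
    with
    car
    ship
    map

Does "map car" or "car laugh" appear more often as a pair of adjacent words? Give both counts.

"map car": 4 occurrences
"car laugh": 1 occurrence

"map car" (4 vs 1)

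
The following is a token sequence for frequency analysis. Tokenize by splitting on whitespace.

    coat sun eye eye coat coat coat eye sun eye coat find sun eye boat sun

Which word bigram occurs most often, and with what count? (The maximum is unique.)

Bigram frequencies (highest first):
  sun eye: 3
  eye coat: 2
  coat coat: 2
  coat sun: 1
  eye eye: 1
  coat eye: 1
  … (5 more, each ≤ 1)

"sun eye", 3 times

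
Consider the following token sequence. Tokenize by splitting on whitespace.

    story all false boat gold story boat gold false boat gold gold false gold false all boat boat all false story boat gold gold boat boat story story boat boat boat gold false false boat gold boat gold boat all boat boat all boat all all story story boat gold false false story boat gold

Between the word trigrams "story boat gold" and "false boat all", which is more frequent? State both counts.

"story boat gold" (4 vs 0)

"story boat gold": 4 occurrences
"false boat all": 0 occurrences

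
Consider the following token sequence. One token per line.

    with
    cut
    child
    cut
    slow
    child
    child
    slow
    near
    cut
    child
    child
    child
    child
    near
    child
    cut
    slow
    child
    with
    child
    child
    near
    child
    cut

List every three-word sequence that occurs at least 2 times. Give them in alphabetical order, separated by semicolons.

child child child; child child near; child cut slow; child near child; cut slow child; near child cut

Trigram counts meeting the condition (at least 2 times):
  child child child: 2
  child child near: 2
  child cut slow: 2
  child near child: 2
  cut slow child: 2
  near child cut: 2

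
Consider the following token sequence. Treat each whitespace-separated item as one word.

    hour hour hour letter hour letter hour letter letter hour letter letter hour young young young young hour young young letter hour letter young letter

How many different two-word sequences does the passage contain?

9

25 tokens → 24 bigram windows in total.
Repeated bigrams (each contributes count−1 duplicates):
  hour letter: 5
  letter hour: 5
  young young: 4
  hour hour: 2
  hour young: 2
  letter letter: 2
  young letter: 2
15 duplicate windows → 24 − 15 = 9 distinct.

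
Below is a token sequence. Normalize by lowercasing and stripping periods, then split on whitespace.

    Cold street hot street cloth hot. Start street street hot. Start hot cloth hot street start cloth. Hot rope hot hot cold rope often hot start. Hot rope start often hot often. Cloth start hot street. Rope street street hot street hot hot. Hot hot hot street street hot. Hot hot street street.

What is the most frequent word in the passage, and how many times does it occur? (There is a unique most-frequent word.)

Unigram frequencies (highest first):
  hot: 21
  street: 13
  start: 6
  cloth: 4
  rope: 4
  often: 3
  … (1 more, each ≤ 2)

"hot", 21 times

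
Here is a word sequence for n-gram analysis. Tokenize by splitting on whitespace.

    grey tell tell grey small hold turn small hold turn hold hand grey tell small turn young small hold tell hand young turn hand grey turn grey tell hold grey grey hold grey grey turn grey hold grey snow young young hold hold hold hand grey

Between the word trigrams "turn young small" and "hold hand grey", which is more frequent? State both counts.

"turn young small": 1 occurrence
"hold hand grey": 2 occurrences

"hold hand grey" (2 vs 1)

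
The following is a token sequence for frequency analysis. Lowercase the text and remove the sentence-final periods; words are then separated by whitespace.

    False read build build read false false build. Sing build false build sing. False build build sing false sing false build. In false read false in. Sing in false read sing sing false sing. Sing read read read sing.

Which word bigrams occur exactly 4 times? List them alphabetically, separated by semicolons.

Bigram counts meeting the condition (exactly 4 times):
  false build: 4
  sing false: 4

false build; sing false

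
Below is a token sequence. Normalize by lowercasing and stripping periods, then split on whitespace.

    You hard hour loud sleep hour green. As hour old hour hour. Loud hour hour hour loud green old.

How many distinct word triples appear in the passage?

16

19 tokens → 17 trigram windows in total.
Repeated trigrams (each contributes count−1 duplicates):
  hour hour loud: 2
1 duplicate windows → 17 − 1 = 16 distinct.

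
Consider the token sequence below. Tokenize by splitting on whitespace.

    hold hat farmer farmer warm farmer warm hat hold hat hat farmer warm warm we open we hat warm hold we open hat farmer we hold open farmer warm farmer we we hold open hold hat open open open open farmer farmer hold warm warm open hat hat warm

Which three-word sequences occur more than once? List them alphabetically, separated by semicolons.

farmer warm farmer; open open open; we hold open

Trigram counts meeting the condition (more than once):
  farmer warm farmer: 2
  open open open: 2
  we hold open: 2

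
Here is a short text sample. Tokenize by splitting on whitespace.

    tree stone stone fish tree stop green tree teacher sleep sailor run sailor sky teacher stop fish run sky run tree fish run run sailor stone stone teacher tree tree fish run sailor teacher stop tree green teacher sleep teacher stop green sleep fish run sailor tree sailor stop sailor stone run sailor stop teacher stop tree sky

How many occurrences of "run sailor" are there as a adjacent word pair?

Scanning the 57 overlapping bigram windows for "run sailor":
  position 12–13: run sailor
  position 24–25: run sailor
  position 32–33: run sailor
  position 45–46: run sailor
  position 52–53: run sailor

5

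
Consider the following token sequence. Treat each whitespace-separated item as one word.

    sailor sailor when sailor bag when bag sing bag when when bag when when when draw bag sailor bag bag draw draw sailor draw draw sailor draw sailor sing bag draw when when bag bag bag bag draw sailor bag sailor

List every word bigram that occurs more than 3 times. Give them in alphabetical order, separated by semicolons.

bag bag; draw sailor; when when

Bigram counts meeting the condition (more than 3 times):
  bag bag: 4
  draw sailor: 4
  when when: 4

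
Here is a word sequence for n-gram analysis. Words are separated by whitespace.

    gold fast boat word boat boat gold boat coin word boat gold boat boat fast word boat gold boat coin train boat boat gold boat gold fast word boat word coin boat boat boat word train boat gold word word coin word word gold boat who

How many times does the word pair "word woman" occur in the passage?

Scanning the 45 overlapping bigram windows for "word woman":
  (none found)

0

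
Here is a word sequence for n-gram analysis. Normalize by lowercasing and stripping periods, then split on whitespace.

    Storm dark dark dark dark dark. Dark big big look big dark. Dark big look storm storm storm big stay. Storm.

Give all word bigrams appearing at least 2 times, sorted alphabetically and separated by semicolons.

big look; dark big; dark dark; storm storm

Bigram counts meeting the condition (at least 2 times):
  big look: 2
  dark big: 2
  dark dark: 6
  storm storm: 2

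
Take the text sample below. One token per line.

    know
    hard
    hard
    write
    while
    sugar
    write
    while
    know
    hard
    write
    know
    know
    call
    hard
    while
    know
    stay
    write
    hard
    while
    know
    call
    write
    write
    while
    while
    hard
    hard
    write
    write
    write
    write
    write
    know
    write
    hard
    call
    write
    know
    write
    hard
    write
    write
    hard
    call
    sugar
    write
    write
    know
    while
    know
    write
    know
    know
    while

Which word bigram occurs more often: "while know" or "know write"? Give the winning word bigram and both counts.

"while know": 4 occurrences
"know write": 3 occurrences

"while know" (4 vs 3)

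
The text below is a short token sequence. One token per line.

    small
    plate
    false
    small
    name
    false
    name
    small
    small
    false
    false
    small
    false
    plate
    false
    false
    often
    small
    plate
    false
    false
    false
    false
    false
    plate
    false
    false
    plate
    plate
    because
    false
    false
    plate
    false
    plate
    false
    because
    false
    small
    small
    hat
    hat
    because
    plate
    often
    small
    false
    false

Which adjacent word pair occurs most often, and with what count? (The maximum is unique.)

Bigram frequencies (highest first):
  false false: 9
  plate false: 6
  false plate: 5
  false small: 3
  small false: 3
  small plate: 2
  … (16 more, each ≤ 2)

"false false", 9 times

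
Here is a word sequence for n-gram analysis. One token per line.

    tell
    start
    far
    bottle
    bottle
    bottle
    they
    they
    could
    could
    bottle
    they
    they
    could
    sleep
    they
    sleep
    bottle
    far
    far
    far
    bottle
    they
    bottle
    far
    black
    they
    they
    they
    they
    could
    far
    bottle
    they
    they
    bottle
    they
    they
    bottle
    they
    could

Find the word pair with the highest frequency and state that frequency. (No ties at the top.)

Bigram frequencies (highest first):
  they they: 7
  bottle they: 6
  they could: 4
  far bottle: 3
  they bottle: 3
  bottle bottle: 2
  … (13 more, each ≤ 2)

"they they", 7 times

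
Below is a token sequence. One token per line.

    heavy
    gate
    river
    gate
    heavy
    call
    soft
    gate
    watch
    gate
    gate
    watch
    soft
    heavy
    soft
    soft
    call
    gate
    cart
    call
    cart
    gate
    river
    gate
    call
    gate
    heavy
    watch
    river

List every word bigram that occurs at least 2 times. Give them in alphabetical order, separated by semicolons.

call gate; gate heavy; gate river; gate watch; river gate

Bigram counts meeting the condition (at least 2 times):
  call gate: 2
  gate heavy: 2
  gate river: 2
  gate watch: 2
  river gate: 2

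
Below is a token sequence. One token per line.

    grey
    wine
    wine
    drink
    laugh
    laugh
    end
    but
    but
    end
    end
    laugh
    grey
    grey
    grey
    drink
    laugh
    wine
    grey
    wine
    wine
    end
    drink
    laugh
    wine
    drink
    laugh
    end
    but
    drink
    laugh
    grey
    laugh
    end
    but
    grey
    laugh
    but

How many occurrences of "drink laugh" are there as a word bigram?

Scanning the 37 overlapping bigram windows for "drink laugh":
  position 4–5: drink laugh
  position 16–17: drink laugh
  position 23–24: drink laugh
  position 26–27: drink laugh
  position 30–31: drink laugh

5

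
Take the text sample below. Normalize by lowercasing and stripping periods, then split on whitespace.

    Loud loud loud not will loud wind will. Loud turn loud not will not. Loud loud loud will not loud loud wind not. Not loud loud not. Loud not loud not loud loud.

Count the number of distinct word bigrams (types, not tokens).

13

33 tokens → 32 bigram windows in total.
Repeated bigrams (each contributes count−1 duplicates):
  loud loud: 7
  not loud: 6
  loud not: 5
  loud wind: 2
  not will: 2
  will loud: 2
  will not: 2
19 duplicate windows → 32 − 19 = 13 distinct.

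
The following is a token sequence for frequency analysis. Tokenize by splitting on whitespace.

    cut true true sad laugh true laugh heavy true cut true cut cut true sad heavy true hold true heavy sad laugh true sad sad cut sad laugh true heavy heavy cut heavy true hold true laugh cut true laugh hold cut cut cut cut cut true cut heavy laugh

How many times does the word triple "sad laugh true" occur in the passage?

3

Scanning the 48 overlapping trigram windows for "sad laugh true":
  position 4–6: sad laugh true
  position 21–23: sad laugh true
  position 27–29: sad laugh true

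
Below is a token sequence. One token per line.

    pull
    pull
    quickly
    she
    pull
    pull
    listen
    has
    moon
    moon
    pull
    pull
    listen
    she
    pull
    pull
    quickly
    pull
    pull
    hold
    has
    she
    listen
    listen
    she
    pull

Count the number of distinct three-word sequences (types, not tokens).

20

26 tokens → 24 trigram windows in total.
Repeated trigrams (each contributes count−1 duplicates):
  listen she pull: 2
  pull pull listen: 2
  pull pull quickly: 2
  she pull pull: 2
4 duplicate windows → 24 − 4 = 20 distinct.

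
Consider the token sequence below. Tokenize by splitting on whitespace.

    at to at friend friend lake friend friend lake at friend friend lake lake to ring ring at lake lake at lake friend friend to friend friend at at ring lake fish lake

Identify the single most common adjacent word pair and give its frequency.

"friend friend", 5 times

Bigram frequencies (highest first):
  friend friend: 5
  friend lake: 3
  at friend: 2
  lake friend: 2
  lake at: 2
  lake lake: 2
  … (15 more, each ≤ 2)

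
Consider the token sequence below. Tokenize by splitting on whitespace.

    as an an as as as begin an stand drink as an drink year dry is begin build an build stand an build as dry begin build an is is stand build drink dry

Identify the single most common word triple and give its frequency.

"begin build an", 2 times

Trigram frequencies (highest first):
  begin build an: 2
  as an an: 1
  an an as: 1
  an as as: 1
  as as as: 1
  as as begin: 1
  … (25 more, each ≤ 1)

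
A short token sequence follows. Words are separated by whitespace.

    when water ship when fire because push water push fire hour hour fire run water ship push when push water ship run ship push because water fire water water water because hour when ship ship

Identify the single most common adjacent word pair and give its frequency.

"water ship", 3 times

Bigram frequencies (highest first):
  water ship: 3
  push water: 2
  ship push: 2
  water water: 2
  when water: 1
  ship when: 1
  … (23 more, each ≤ 1)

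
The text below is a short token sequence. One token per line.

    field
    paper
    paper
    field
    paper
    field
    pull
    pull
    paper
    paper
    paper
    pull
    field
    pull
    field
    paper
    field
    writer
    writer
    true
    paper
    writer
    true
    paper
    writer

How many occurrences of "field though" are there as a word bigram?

Scanning the 24 overlapping bigram windows for "field though":
  (none found)

0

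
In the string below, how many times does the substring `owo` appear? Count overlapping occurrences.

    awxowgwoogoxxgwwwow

0

Sliding a length-3 window over the 19 characters (17 positions):
  (no match at any position)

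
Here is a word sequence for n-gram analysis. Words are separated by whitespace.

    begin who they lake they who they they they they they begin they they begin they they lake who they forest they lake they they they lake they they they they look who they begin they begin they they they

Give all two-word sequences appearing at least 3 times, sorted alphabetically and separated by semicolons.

begin they; lake they; they begin; they lake; they they; who they

Bigram counts meeting the condition (at least 3 times):
  begin they: 4
  lake they: 3
  they begin: 4
  they lake: 4
  they they: 13
  who they: 4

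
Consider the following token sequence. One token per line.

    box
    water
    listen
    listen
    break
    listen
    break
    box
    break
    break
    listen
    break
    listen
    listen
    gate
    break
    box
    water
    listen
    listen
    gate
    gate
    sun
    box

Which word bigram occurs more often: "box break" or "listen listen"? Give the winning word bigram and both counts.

"box break": 1 occurrence
"listen listen": 3 occurrences

"listen listen" (3 vs 1)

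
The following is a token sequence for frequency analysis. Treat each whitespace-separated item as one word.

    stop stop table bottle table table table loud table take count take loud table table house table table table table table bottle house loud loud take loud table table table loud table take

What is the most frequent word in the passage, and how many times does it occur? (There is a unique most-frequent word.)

Unigram frequencies (highest first):
  table: 16
  loud: 6
  take: 4
  stop: 2
  bottle: 2
  house: 2
  … (1 more, each ≤ 1)

"table", 16 times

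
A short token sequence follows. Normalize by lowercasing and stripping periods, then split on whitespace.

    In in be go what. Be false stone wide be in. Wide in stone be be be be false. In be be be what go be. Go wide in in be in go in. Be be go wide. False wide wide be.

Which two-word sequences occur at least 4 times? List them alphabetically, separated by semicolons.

Bigram counts meeting the condition (at least 4 times):
  be be: 6
  in be: 4

be be; in be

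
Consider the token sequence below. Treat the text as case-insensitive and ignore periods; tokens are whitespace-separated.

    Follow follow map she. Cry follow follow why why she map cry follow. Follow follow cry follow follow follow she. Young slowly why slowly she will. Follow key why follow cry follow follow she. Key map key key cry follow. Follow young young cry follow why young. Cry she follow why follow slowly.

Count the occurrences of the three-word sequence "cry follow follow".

5

Scanning the 51 overlapping trigram windows for "cry follow follow":
  position 5–7: cry follow follow
  position 12–14: cry follow follow
  position 16–18: cry follow follow
  position 31–33: cry follow follow
  position 39–41: cry follow follow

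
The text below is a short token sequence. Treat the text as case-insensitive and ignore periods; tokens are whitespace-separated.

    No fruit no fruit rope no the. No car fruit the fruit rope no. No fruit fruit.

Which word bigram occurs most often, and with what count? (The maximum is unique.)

Bigram frequencies (highest first):
  no fruit: 3
  fruit rope: 2
  rope no: 2
  fruit no: 1
  no the: 1
  the no: 1
  … (6 more, each ≤ 1)

"no fruit", 3 times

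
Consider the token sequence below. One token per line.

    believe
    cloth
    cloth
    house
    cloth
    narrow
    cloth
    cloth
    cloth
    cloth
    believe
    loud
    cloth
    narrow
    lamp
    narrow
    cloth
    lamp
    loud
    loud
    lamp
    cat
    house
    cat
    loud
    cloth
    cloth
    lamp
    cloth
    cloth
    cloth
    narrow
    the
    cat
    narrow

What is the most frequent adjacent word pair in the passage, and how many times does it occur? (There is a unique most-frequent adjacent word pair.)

"cloth cloth", 7 times

Bigram frequencies (highest first):
  cloth cloth: 7
  cloth narrow: 3
  narrow cloth: 2
  loud cloth: 2
  cloth lamp: 2
  believe cloth: 1
  … (17 more, each ≤ 1)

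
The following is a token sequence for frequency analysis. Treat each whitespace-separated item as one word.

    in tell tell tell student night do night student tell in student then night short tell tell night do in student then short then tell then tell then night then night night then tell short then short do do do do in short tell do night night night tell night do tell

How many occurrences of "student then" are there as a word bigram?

2

Scanning the 51 overlapping bigram windows for "student then":
  position 12–13: student then
  position 21–22: student then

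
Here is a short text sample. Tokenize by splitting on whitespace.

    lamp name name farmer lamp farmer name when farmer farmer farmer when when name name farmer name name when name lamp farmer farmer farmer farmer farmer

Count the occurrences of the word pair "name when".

2

Scanning the 25 overlapping bigram windows for "name when":
  position 7–8: name when
  position 18–19: name when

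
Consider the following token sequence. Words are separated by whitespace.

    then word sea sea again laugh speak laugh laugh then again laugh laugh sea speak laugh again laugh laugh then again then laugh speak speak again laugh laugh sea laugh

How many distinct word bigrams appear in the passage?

30 tokens → 29 bigram windows in total.
Repeated bigrams (each contributes count−1 duplicates):
  again laugh: 4
  laugh laugh: 4
  laugh sea: 2
  laugh speak: 2
  laugh then: 2
  speak laugh: 2
  then again: 2
11 duplicate windows → 29 − 11 = 18 distinct.

18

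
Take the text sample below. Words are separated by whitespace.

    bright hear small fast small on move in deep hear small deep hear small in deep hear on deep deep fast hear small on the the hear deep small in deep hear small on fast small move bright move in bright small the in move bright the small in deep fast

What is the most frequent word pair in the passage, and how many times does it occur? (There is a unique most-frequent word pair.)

Bigram frequencies (highest first):
  hear small: 5
  in deep: 4
  deep hear: 4
  small on: 3
  small in: 3
  fast small: 2
  … (26 more, each ≤ 2)

"hear small", 5 times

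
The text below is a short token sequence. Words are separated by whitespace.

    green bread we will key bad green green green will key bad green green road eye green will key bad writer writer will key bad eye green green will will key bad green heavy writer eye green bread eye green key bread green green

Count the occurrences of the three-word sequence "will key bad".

5

Scanning the 42 overlapping trigram windows for "will key bad":
  position 4–6: will key bad
  position 10–12: will key bad
  position 18–20: will key bad
  position 23–25: will key bad
  position 30–32: will key bad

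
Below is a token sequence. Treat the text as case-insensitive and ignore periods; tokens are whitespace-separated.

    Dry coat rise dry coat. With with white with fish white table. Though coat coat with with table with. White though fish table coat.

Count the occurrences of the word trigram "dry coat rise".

1

Scanning the 22 overlapping trigram windows for "dry coat rise":
  position 1–3: dry coat rise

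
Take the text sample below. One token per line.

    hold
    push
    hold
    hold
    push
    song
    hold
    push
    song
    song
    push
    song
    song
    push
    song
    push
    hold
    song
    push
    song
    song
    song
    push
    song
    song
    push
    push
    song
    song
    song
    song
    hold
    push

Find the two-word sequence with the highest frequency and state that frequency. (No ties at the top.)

Bigram frequencies (highest first):
  song song: 8
  push song: 7
  song push: 6
  hold push: 4
  push hold: 2
  song hold: 2
  … (3 more, each ≤ 1)

"song song", 8 times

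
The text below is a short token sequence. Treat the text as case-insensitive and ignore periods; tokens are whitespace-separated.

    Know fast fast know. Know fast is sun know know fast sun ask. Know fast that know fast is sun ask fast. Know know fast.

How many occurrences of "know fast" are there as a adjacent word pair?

6

Scanning the 24 overlapping bigram windows for "know fast":
  position 1–2: know fast
  position 5–6: know fast
  position 10–11: know fast
  position 14–15: know fast
  position 17–18: know fast
  position 24–25: know fast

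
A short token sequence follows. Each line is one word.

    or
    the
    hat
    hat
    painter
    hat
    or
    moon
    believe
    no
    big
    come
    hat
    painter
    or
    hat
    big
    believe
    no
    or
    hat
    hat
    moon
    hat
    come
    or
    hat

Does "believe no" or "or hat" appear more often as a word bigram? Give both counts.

"believe no": 2 occurrences
"or hat": 3 occurrences

"or hat" (3 vs 2)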